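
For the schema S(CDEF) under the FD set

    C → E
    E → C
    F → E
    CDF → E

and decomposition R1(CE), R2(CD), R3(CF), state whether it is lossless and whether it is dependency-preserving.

Lossless test (chase): Rows 1 and 2 agree on C; apply C→E and equate their E entries. Rows 1 and 3 agree on C; apply C→E and equate their E entries. No row becomes fully distinguished — the join is lossy.
Dependency preservation: F → E; CDF → E are not contained in any single fragment, but the restricted closure of each left-hand side across the fragments still reaches the right-hand side; the remaining FDs each lie inside some fragment. All dependencies are preserved.

lossy but dependency-preserving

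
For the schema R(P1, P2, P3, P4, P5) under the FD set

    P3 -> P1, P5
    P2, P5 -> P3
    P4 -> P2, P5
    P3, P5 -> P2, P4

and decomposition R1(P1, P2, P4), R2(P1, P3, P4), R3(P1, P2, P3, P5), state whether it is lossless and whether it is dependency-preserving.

Lossless test (chase): Rows 2 and 3 agree on P3; apply P3→P1, P5 and equate their P1, P5 entries. Rows 1 and 2 agree on P4; apply P4→P2, P5 and equate their P2, P5 entries. Rows 2 and 3 agree on P3, P5; apply P3, P5→P2, P4 and equate their P2, P4 entries. Rows 1 and 2 agree on P2, P5; apply P2, P5→P3 and equate their P3 entries. Row 1 is now all distinguished symbols — the join is lossless.
Dependency preservation: P4 → P2, P5; P3, P5 → P2, P4 are not contained in any single fragment, but the restricted closure of each left-hand side across the fragments still reaches the right-hand side; the remaining FDs each lie inside some fragment. All dependencies are preserved.

lossless and dependency-preserving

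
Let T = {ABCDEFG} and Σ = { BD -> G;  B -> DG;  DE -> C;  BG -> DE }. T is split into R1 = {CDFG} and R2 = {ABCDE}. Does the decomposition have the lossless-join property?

Common attributes: R1 ∩ R2 = {CD}.
No dependency enlarges {CD}, so (CD)⁺ = {CD}.
The closure contains neither all of R1 = {CDFG} nor all of R2 = {ABCDE}, so the common attributes are not a superkey of either fragment. The join is lossy.

No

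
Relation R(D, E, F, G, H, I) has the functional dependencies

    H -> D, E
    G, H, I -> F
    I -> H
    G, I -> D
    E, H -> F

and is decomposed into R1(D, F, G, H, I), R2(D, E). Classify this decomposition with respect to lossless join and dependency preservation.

lossy and not dependency-preserving

Lossless test: (D)⁺ = {D}, which is a superkey of neither fragment — lossy.
Dependency preservation: the restricted closure of {H} across the fragments never reaches {D, E}, so H → D, E cannot be enforced without a join — not preserved.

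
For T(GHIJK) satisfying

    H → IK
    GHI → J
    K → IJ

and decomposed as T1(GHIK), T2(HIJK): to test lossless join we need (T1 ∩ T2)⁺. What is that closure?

HIJK

T1 ∩ T2 = {HIK}.
K → IJ applies, adding J
Closure: {HIJK}.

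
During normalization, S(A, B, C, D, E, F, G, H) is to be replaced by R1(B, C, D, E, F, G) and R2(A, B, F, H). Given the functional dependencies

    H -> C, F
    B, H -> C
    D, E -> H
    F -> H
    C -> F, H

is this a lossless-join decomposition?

No

Common attributes: R1 ∩ R2 = {B, F}.
Closure of {B, F}: F → H applies, adding H; H → C, F applies, adding C. So (B, F)⁺ = {B, C, F, H}.
The closure contains neither all of R1 = {B, C, D, E, F, G} nor all of R2 = {A, B, F, H}, so the common attributes are not a superkey of either fragment. The join is lossy.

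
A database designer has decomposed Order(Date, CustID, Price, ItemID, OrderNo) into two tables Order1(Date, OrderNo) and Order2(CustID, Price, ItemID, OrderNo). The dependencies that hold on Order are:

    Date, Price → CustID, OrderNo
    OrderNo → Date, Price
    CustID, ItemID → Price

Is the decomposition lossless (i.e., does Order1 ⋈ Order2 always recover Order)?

Yes

Common attributes: Order1 ∩ Order2 = {OrderNo}.
Closure of {OrderNo}: OrderNo → Date, Price applies, adding Date, Price; Date, Price → CustID, OrderNo applies, adding CustID. So (OrderNo)⁺ = {Date, CustID, Price, OrderNo}.
This closure contains every attribute of Order1, so Order1 ∩ Order2 → Order1. The join is lossless.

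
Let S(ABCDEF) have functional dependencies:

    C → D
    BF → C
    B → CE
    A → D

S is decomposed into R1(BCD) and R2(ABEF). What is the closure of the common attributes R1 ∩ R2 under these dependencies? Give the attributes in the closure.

BCDE

R1 ∩ R2 = {B}.
B → CE applies, adding CE
C → D applies, adding D
Closure: {BCDE}.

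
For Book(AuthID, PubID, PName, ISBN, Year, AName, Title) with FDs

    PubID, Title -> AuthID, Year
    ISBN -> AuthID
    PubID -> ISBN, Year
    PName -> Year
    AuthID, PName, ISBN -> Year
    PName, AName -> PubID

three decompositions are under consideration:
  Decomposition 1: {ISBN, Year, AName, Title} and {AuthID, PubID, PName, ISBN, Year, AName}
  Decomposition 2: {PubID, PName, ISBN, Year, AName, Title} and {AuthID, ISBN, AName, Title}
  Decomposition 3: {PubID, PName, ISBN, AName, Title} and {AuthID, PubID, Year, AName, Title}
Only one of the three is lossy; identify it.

Decomposition 1

Decomposition 1: common = {ISBN, Year, AName}, closure = {AuthID, ISBN, Year, AName} → lossy.
Decomposition 2: common = {ISBN, AName, Title}, closure = {AuthID, ISBN, AName, Title} → lossless.
Decomposition 3: common = {PubID, AName, Title}, closure = {AuthID, PubID, ISBN, Year, AName, Title} → lossless.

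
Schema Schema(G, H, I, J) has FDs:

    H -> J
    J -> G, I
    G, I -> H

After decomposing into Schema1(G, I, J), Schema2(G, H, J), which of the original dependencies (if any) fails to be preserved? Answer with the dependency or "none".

none

H → J lies within Schema2.
J → G, I lies within Schema1.
G, I → H: restricted closure across fragments reaches H.
Every dependency is enforceable on the fragments, so the decomposition is dependency-preserving.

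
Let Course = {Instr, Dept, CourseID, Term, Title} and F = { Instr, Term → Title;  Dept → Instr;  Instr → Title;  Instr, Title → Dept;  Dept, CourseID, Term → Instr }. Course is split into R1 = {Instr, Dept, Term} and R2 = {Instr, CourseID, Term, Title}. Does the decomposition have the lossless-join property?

Yes

Common attributes: R1 ∩ R2 = {Instr, Term}.
Closure of {Instr, Term}: Instr, Term → Title applies, adding Title; Instr, Title → Dept applies, adding Dept. So (Instr, Term)⁺ = {Instr, Dept, Term, Title}.
This closure contains every attribute of R1, so R1 ∩ R2 → R1. The join is lossless.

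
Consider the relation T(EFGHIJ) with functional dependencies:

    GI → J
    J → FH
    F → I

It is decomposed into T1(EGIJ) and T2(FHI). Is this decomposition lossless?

Common attributes: T1 ∩ T2 = {I}.
No dependency enlarges {I}, so (I)⁺ = {I}.
The closure contains neither all of T1 = {EGIJ} nor all of T2 = {FHI}, so the common attributes are not a superkey of either fragment. The join is lossy.

No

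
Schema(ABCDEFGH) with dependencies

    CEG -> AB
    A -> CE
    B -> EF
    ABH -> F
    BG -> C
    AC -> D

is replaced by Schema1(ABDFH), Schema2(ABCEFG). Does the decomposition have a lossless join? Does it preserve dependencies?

lossy but dependency-preserving

Lossless test: (ABF)⁺ = {ABCDEF}, which is a superkey of neither fragment — lossy.
Dependency preservation: AC → D is not contained in any single fragment, but the restricted closure of its left-hand side across the fragments still reaches the right-hand side; the remaining FDs each lie inside some fragment. All dependencies are preserved.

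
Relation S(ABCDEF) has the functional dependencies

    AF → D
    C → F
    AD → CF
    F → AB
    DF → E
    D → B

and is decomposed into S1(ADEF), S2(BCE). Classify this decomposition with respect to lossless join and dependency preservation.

lossy and not dependency-preserving

Lossless test: (E)⁺ = {E}, which is a superkey of neither fragment — lossy.
Dependency preservation: the restricted closure of {C} across the fragments never reaches {F}, so C → F cannot be enforced without a join — not preserved.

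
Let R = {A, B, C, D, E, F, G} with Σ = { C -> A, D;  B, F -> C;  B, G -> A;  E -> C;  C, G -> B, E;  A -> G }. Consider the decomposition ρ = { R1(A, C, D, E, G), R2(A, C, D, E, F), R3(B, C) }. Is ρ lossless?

Chase test. Columns are A, B, C, D, E, F, G; row i has aⱼ where attribute j ∈ Ri, else bᵢⱼ.
Initial tableau (one row per fragment):
  row 1: a1 b12 a3 a4 a5 b16 a7
  row 2: a1 b22 a3 a4 a5 a6 b27
  row 3: b31 a2 a3 b34 b35 b36 b37
Rows 1 and 3 agree on C; apply C→A, D and equate their A, D entries.
Rows 1 and 2 agree on A; apply A→G and equate their G entries.
Rows 1 and 3 agree on A; apply A→G and equate their G entries.
Rows 1 and 2 agree on C, G; apply C, G→B, E and equate their B, E entries.
Rows 1 and 3 agree on C, G; apply C, G→B, E and equate their B, E entries.
Row 2 is now all distinguished symbols — the join is lossless.

Yes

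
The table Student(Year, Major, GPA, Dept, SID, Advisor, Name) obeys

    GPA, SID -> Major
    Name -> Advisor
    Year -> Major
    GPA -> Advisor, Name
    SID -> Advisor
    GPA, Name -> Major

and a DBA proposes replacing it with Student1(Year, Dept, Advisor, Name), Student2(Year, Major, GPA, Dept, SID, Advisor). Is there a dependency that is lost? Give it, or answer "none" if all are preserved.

GPA -> Advisor, Name

Check GPA → Advisor, Name: no single fragment contains all of {GPA, Advisor, Name}, and the restricted closure of {GPA} across the fragments never reaches {Advisor, Name}.
GPA, SID → Major is preserved.
Name → Advisor is preserved.
Year → Major is preserved.
SID → Advisor is preserved.
GPA, Name → Major is preserved.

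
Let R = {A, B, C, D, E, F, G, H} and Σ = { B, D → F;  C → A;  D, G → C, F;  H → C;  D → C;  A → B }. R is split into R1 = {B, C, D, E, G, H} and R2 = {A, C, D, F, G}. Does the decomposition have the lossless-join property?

Yes

Common attributes: R1 ∩ R2 = {C, D, G}.
Closure of {C, D, G}: C → A applies, adding A; D, G → C, F applies, adding F; A → B applies, adding B. So (C, D, G)⁺ = {A, B, C, D, F, G}.
This closure contains every attribute of R2, so R1 ∩ R2 → R2. The join is lossless.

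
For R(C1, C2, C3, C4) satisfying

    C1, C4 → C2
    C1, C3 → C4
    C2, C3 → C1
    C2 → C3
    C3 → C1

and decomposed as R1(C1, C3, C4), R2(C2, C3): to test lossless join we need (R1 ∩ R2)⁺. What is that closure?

R1 ∩ R2 = {C3}.
C3 → C1 applies, adding C1
C1, C3 → C4 applies, adding C4
C1, C4 → C2 applies, adding C2
Closure: {C1, C2, C3, C4}.

C1, C2, C3, C4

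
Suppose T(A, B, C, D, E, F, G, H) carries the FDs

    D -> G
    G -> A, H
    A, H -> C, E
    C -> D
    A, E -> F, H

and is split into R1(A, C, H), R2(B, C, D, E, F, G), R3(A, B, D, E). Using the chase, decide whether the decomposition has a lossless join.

Chase test. Columns are A, B, C, D, E, F, G, H; row i has aⱼ where attribute j ∈ Ri, else bᵢⱼ.
Initial tableau (one row per fragment):
  row 1: a1 b12 a3 b14 b15 b16 b17 a8
  row 2: b21 a2 a3 a4 a5 a6 a7 b28
  row 3: a1 a2 b33 a4 a5 b36 b37 b38
Rows 2 and 3 agree on D; apply D→G and equate their G entries.
Rows 2 and 3 agree on G; apply G→A, H and equate their A, H entries.
Rows 2 and 3 agree on A, H; apply A, H→C, E and equate their C, E entries.
Rows 1 and 2 agree on C; apply C→D and equate their D entries.
Rows 2 and 3 agree on A, E; apply A, E→F, H and equate their F, H entries.
Rows 1 and 2 agree on D; apply D→G and equate their G entries.
Rows 1 and 2 agree on G; apply G→A, H and equate their A, H entries.
Rows 1 and 2 agree on A, H; apply A, H→C, E and equate their C, E entries.
Rows 1 and 2 agree on A, E; apply A, E→F, H and equate their F, H entries.
Row 2 is now all distinguished symbols — the join is lossless.

Yes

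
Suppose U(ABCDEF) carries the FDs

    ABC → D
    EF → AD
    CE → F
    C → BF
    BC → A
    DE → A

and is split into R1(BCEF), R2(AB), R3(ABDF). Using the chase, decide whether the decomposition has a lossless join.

No

Chase test. Columns are ABCDEF; row i has aⱼ where attribute j ∈ Ri, else bᵢⱼ.
Initial tableau (one row per fragment):
  row 1: b11 a2 a3 b14 a5 a6
  row 2: a1 a2 b23 b24 b25 b26
  row 3: a1 a2 b33 a4 b35 a6
No row becomes fully distinguished — the join is lossy.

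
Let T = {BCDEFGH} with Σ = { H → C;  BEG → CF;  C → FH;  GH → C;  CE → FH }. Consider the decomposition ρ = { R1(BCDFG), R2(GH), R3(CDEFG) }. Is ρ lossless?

No

Chase test. Columns are BCDEFGH; row i has aⱼ where attribute j ∈ Ri, else bᵢⱼ.
Initial tableau (one row per fragment):
  row 1: a1 a2 a3 b14 a5 a6 b17
  row 2: b21 b22 b23 b24 b25 a6 a7
  row 3: b31 a2 a3 a4 a5 a6 b37
Rows 1 and 3 agree on C; apply C→FH and equate their FH entries.
No row becomes fully distinguished — the join is lossy.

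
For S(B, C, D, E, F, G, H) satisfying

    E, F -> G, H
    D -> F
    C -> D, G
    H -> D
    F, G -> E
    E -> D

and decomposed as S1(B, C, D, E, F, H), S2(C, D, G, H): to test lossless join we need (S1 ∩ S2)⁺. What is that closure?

C, D, E, F, G, H

S1 ∩ S2 = {C, D, H}.
D → F applies, adding F
C → D, G applies, adding G
F, G → E applies, adding E
Closure: {C, D, E, F, G, H}.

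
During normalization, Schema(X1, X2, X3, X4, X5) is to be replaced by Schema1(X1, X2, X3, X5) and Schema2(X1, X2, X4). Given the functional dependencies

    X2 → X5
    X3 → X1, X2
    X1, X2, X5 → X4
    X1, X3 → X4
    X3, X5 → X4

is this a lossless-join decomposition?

Common attributes: Schema1 ∩ Schema2 = {X1, X2}.
Closure of {X1, X2}: X2 → X5 applies, adding X5; X1, X2, X5 → X4 applies, adding X4. So (X1, X2)⁺ = {X1, X2, X4, X5}.
This closure contains every attribute of Schema2, so Schema1 ∩ Schema2 → Schema2. The join is lossless.

Yes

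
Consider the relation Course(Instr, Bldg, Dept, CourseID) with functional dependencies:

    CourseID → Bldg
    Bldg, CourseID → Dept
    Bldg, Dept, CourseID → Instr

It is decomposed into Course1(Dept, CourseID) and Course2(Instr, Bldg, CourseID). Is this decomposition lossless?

Yes

Common attributes: Course1 ∩ Course2 = {CourseID}.
Closure of {CourseID}: CourseID → Bldg applies, adding Bldg; Bldg, CourseID → Dept applies, adding Dept; Bldg, Dept, CourseID → Instr applies, adding Instr. So (CourseID)⁺ = {Instr, Bldg, Dept, CourseID}.
This closure contains every attribute of Course1, so Course1 ∩ Course2 → Course1. The join is lossless.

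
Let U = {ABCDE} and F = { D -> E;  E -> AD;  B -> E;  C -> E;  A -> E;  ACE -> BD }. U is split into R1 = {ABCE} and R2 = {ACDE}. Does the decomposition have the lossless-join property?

Yes

Common attributes: R1 ∩ R2 = {ACE}.
Closure of {ACE}: E → AD applies, adding D; ACE → BD applies, adding B. So (ACE)⁺ = {ABCDE}.
This closure contains every attribute of R1, so R1 ∩ R2 → R1. The join is lossless.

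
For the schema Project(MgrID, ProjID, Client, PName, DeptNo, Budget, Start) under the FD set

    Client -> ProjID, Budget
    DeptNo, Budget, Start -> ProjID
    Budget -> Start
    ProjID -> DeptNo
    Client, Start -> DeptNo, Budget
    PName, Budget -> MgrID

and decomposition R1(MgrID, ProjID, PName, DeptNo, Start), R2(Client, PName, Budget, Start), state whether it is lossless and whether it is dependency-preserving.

lossy and not dependency-preserving

Lossless test: (PName, Start)⁺ = {PName, Start}, which is a superkey of neither fragment — lossy.
Dependency preservation: the restricted closure of {Client} across the fragments never reaches {ProjID, Budget}, so Client → ProjID, Budget cannot be enforced without a join — not preserved.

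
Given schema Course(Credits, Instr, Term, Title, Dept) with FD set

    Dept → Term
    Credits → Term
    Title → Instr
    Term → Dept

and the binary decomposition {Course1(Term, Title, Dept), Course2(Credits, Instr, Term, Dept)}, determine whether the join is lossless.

Common attributes: Course1 ∩ Course2 = {Term, Dept}.
No dependency enlarges {Term, Dept}, so (Term, Dept)⁺ = {Term, Dept}.
The closure contains neither all of Course1 = {Term, Title, Dept} nor all of Course2 = {Credits, Instr, Term, Dept}, so the common attributes are not a superkey of either fragment. The join is lossy.

No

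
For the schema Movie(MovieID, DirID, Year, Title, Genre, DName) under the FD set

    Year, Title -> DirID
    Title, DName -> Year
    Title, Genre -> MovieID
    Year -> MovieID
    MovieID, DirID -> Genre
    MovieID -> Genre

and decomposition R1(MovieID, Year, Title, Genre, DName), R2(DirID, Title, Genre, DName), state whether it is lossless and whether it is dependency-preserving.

Lossless test: (Title, Genre, DName)⁺ = {MovieID, DirID, Year, Title, Genre, DName}, which contains all of one fragment — lossless.
Dependency preservation: the restricted closure of {Year, Title} across the fragments never reaches {DirID}, so Year, Title → DirID cannot be enforced without a join — not preserved.

lossless but not dependency-preserving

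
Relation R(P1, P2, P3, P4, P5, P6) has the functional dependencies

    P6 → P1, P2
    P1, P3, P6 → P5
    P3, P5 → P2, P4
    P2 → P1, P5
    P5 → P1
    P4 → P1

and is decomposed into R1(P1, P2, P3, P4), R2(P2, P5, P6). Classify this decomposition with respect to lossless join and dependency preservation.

lossy and not dependency-preserving

Lossless test: (P2)⁺ = {P1, P2, P5}, which is a superkey of neither fragment — lossy.
Dependency preservation: the restricted closure of {P3, P5} across the fragments never reaches {P2, P4}, so P3, P5 → P2, P4 cannot be enforced without a join — not preserved.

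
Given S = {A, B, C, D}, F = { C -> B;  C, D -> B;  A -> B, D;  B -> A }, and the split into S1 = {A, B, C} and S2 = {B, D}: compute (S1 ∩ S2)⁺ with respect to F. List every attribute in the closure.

A, B, D

S1 ∩ S2 = {B}.
B → A applies, adding A
A → B, D applies, adding D
Closure: {A, B, D}.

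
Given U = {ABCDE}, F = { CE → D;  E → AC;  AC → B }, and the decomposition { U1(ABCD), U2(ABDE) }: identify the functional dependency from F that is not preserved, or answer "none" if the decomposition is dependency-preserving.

E → AC

Check E → AC: no single fragment contains all of {ACE}, and the restricted closure of {E} across the fragments never reaches {AC}.
CE → D is preserved.
AC → B is preserved.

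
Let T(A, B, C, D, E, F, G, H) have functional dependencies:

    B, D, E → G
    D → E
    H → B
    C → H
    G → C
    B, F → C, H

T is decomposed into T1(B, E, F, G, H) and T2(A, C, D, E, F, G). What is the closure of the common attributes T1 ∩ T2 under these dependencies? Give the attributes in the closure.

T1 ∩ T2 = {E, F, G}.
G → C applies, adding C
C → H applies, adding H
H → B applies, adding B
Closure: {B, C, E, F, G, H}.

B, C, E, F, G, H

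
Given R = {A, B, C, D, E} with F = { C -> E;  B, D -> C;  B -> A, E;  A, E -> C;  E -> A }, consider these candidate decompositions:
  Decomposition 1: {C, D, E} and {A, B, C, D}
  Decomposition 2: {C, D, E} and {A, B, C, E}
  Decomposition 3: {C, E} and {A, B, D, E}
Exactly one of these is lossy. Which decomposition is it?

Decomposition 1: common = {C, D}, closure = {A, C, D, E} → lossless.
Decomposition 2: common = {C, E}, closure = {A, C, E} → lossy.
Decomposition 3: common = {E}, closure = {A, C, E} → lossless.

Decomposition 2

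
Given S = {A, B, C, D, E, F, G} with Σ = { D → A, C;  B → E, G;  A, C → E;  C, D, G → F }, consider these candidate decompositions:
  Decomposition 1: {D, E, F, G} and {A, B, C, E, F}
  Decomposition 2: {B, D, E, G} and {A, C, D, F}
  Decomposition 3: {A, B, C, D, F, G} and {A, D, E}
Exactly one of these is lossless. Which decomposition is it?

Decomposition 1: common = {E, F}, closure = {E, F} → lossy.
Decomposition 2: common = {D}, closure = {A, C, D, E} → lossy.
Decomposition 3: common = {A, D}, closure = {A, C, D, E} → lossless.

Decomposition 3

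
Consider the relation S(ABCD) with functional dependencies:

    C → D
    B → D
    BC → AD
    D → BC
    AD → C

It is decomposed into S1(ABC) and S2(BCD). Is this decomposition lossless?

Yes

Common attributes: S1 ∩ S2 = {BC}.
Closure of {BC}: C → D applies, adding D; BC → AD applies, adding A. So (BC)⁺ = {ABCD}.
This closure contains every attribute of S1, so S1 ∩ S2 → S1. The join is lossless.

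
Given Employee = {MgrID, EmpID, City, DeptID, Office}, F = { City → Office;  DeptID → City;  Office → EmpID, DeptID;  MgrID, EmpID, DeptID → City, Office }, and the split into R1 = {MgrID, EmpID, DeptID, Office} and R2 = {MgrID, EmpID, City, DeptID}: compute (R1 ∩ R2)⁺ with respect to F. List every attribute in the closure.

R1 ∩ R2 = {MgrID, EmpID, DeptID}.
DeptID → City applies, adding City
MgrID, EmpID, DeptID → City, Office applies, adding Office
Closure: {MgrID, EmpID, City, DeptID, Office}.

MgrID, EmpID, City, DeptID, Office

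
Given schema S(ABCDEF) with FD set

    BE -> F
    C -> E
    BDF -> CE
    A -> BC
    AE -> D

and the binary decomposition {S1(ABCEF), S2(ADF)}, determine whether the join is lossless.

Yes

Common attributes: S1 ∩ S2 = {AF}.
Closure of {AF}: A → BC applies, adding BC; C → E applies, adding E; AE → D applies, adding D. So (AF)⁺ = {ABCDEF}.
This closure contains every attribute of S1, so S1 ∩ S2 → S1. The join is lossless.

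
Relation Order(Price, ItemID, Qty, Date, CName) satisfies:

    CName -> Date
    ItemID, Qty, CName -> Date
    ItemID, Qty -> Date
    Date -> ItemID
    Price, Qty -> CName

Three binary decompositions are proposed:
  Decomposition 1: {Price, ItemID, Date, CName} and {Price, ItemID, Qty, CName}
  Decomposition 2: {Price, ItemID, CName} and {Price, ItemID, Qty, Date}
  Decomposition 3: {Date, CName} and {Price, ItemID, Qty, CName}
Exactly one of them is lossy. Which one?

Decomposition 1: common = {Price, ItemID, CName}, closure = {Price, ItemID, Date, CName} → lossless.
Decomposition 2: common = {Price, ItemID}, closure = {Price, ItemID} → lossy.
Decomposition 3: common = {CName}, closure = {ItemID, Date, CName} → lossless.

Decomposition 2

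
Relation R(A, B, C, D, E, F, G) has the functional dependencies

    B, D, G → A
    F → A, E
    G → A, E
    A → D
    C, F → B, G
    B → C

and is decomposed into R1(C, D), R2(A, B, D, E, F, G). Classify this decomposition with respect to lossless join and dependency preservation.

Lossless test: (D)⁺ = {D}, which is a superkey of neither fragment — lossy.
Dependency preservation: the restricted closure of {C, F} across the fragments never reaches {B, G}, so C, F → B, G cannot be enforced without a join — not preserved.

lossy and not dependency-preserving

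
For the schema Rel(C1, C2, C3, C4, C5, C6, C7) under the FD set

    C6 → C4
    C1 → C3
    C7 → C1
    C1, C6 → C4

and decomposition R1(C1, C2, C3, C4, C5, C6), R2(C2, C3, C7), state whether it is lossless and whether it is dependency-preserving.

lossy and not dependency-preserving

Lossless test: (C2, C3)⁺ = {C2, C3}, which is a superkey of neither fragment — lossy.
Dependency preservation: the restricted closure of {C7} across the fragments never reaches {C1}, so C7 → C1 cannot be enforced without a join — not preserved.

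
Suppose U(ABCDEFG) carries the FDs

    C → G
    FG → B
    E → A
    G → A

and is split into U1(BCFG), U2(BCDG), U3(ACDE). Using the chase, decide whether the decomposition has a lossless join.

No

Chase test. Columns are ABCDEFG; row i has aⱼ where attribute j ∈ Ui, else bᵢⱼ.
Initial tableau (one row per fragment):
  row 1: b11 a2 a3 b14 b15 a6 a7
  row 2: b21 a2 a3 a4 b25 b26 a7
  row 3: a1 b32 a3 a4 a5 b36 b37
Rows 1 and 3 agree on C; apply C→G and equate their G entries.
Rows 1 and 2 agree on G; apply G→A and equate their A entries.
Rows 1 and 3 agree on G; apply G→A and equate their A entries.
No row becomes fully distinguished — the join is lossy.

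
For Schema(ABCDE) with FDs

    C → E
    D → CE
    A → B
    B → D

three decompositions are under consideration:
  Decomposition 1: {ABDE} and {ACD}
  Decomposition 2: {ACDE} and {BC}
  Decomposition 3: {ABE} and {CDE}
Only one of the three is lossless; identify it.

Decomposition 1: common = {AD}, closure = {ABCDE} → lossless.
Decomposition 2: common = {C}, closure = {CE} → lossy.
Decomposition 3: common = {E}, closure = {E} → lossy.

Decomposition 1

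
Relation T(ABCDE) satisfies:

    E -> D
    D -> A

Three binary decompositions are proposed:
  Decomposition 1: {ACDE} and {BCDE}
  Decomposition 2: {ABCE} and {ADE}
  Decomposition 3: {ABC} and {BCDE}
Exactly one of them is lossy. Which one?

Decomposition 3

Decomposition 1: common = {CDE}, closure = {ACDE} → lossless.
Decomposition 2: common = {AE}, closure = {ADE} → lossless.
Decomposition 3: common = {BC}, closure = {BC} → lossy.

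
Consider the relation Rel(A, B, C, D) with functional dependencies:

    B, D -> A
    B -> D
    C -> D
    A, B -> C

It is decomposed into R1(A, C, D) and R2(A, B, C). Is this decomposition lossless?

Common attributes: R1 ∩ R2 = {A, C}.
Closure of {A, C}: C → D applies, adding D. So (A, C)⁺ = {A, C, D}.
This closure contains every attribute of R1, so R1 ∩ R2 → R1. The join is lossless.

Yes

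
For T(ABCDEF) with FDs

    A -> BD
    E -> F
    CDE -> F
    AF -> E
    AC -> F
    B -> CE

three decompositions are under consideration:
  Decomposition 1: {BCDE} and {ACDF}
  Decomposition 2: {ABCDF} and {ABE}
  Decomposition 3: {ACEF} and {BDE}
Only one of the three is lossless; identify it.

Decomposition 1: common = {CD}, closure = {CD} → lossy.
Decomposition 2: common = {AB}, closure = {ABCDEF} → lossless.
Decomposition 3: common = {E}, closure = {EF} → lossy.

Decomposition 2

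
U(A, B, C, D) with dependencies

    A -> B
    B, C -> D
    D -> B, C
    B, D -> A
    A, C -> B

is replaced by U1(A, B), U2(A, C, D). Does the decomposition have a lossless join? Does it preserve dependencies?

Lossless test: (A)⁺ = {A, B}, which contains all of one fragment — lossless.
Dependency preservation: the restricted closure of {B, C} across the fragments never reaches {D}, so B, C → D cannot be enforced without a join — not preserved.

lossless but not dependency-preserving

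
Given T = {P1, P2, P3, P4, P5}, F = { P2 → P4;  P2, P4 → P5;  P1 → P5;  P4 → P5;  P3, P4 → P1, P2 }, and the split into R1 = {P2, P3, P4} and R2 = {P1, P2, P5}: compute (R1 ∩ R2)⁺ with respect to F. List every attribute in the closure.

R1 ∩ R2 = {P2}.
P2 → P4 applies, adding P4
P2, P4 → P5 applies, adding P5
Closure: {P2, P4, P5}.

P2, P4, P5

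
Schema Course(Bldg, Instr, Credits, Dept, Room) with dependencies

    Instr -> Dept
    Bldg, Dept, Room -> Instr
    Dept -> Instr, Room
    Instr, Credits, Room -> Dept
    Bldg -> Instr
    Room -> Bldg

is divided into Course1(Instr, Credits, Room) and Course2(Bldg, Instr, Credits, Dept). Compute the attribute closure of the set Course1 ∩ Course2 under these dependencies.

Bldg, Instr, Credits, Dept, Room

Course1 ∩ Course2 = {Instr, Credits}.
Instr → Dept applies, adding Dept
Dept → Instr, Room applies, adding Room
Room → Bldg applies, adding Bldg
Closure: {Bldg, Instr, Credits, Dept, Room}.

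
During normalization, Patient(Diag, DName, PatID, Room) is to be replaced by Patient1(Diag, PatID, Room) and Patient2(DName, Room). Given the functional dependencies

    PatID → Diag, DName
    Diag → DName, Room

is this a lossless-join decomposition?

No

Common attributes: Patient1 ∩ Patient2 = {Room}.
No dependency enlarges {Room}, so (Room)⁺ = {Room}.
The closure contains neither all of Patient1 = {Diag, PatID, Room} nor all of Patient2 = {DName, Room}, so the common attributes are not a superkey of either fragment. The join is lossy.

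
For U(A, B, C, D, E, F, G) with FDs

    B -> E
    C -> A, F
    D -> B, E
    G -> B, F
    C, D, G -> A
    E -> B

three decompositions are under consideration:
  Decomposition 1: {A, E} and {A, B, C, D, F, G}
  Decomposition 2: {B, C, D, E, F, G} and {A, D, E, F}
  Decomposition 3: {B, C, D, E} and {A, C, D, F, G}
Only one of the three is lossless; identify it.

Decomposition 1: common = {A}, closure = {A} → lossy.
Decomposition 2: common = {D, E, F}, closure = {B, D, E, F} → lossy.
Decomposition 3: common = {C, D}, closure = {A, B, C, D, E, F} → lossless.

Decomposition 3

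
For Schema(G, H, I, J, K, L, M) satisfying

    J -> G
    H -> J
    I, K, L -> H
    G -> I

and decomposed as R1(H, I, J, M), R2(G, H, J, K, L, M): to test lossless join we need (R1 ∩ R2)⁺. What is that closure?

R1 ∩ R2 = {H, J, M}.
J → G applies, adding G
G → I applies, adding I
Closure: {G, H, I, J, M}.

G, H, I, J, M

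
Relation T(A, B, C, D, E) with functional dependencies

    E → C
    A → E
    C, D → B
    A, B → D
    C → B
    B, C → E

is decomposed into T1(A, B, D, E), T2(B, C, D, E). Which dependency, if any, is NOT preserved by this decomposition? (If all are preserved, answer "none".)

none

E → C lies within T2.
A → E lies within T1.
C, D → B lies within T2.
A, B → D lies within T1.
C → B lies within T2.
B, C → E lies within T2.
Every dependency is enforceable on the fragments, so the decomposition is dependency-preserving.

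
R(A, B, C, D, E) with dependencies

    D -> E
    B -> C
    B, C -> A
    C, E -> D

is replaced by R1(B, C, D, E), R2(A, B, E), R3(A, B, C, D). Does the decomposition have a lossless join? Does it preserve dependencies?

lossless and dependency-preserving

Lossless test (chase): Rows 1 and 3 agree on D; apply D→E and equate their E entries. Rows 1 and 2 agree on B; apply B→C and equate their C entries. Rows 1 and 2 agree on B, C; apply B, C→A and equate their A entries. Rows 1 and 2 agree on C, E; apply C, E→D and equate their D entries. Row 1 is now all distinguished symbols — the join is lossless.
Dependency preservation: every FD's attributes lie within a single fragment, so each can be enforced locally — preserved.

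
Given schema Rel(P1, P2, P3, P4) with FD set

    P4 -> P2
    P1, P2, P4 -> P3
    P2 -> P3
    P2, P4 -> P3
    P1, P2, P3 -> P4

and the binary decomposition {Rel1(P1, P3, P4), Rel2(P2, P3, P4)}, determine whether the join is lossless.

Common attributes: Rel1 ∩ Rel2 = {P3, P4}.
Closure of {P3, P4}: P4 → P2 applies, adding P2. So (P3, P4)⁺ = {P2, P3, P4}.
This closure contains every attribute of Rel2, so Rel1 ∩ Rel2 → Rel2. The join is lossless.

Yes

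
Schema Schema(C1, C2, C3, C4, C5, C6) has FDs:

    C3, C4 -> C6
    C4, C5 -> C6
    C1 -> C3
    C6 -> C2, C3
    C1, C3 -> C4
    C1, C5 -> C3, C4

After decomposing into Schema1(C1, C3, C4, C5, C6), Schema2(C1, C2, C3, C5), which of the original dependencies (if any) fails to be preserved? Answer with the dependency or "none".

C6 -> C2, C3

Check C6 → C2, C3: no single fragment contains all of {C2, C3, C6}, and the restricted closure of {C6} across the fragments never reaches {C2, C3}.
C3, C4 → C6 is preserved.
C4, C5 → C6 is preserved.
C1 → C3 is preserved.
C1, C3 → C4 is preserved.
C1, C5 → C3, C4 is preserved.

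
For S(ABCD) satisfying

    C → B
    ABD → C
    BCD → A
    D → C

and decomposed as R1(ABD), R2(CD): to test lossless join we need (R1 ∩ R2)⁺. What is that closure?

R1 ∩ R2 = {D}.
D → C applies, adding C
C → B applies, adding B
BCD → A applies, adding A
Closure: {ABCD}.

ABCD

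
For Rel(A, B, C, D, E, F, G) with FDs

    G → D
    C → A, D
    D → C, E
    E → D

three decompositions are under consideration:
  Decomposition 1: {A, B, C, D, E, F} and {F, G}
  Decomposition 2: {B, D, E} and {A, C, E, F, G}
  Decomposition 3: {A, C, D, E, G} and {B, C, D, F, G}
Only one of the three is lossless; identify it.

Decomposition 1: common = {F}, closure = {F} → lossy.
Decomposition 2: common = {E}, closure = {A, C, D, E} → lossy.
Decomposition 3: common = {C, D, G}, closure = {A, C, D, E, G} → lossless.

Decomposition 3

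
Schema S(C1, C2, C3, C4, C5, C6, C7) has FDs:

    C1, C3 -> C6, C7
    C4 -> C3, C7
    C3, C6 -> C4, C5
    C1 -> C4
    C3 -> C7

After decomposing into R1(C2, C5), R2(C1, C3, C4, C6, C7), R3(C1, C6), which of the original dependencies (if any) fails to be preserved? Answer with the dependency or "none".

Check C3, C6 → C4, C5: no single fragment contains all of {C3, C4, C5, C6}, and the restricted closure of {C3, C6} across the fragments never reaches {C4, C5}.
C1, C3 → C6, C7 is preserved.
C4 → C3, C7 is preserved.
C1 → C4 is preserved.
C3 → C7 is preserved.

C3, C6 -> C4, C5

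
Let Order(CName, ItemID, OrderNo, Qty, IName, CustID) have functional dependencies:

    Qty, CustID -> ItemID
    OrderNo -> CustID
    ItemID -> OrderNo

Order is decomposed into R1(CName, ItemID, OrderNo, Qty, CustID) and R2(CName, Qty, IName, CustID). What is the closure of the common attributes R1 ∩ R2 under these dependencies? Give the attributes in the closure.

CName, ItemID, OrderNo, Qty, CustID

R1 ∩ R2 = {CName, Qty, CustID}.
Qty, CustID → ItemID applies, adding ItemID
ItemID → OrderNo applies, adding OrderNo
Closure: {CName, ItemID, OrderNo, Qty, CustID}.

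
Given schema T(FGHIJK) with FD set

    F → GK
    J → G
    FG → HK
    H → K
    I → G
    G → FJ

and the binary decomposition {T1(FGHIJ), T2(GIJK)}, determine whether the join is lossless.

Yes

Common attributes: T1 ∩ T2 = {GIJ}.
Closure of {GIJ}: G → FJ applies, adding F; F → GK applies, adding K; FG → HK applies, adding H. So (GIJ)⁺ = {FGHIJK}.
This closure contains every attribute of T1, so T1 ∩ T2 → T1. The join is lossless.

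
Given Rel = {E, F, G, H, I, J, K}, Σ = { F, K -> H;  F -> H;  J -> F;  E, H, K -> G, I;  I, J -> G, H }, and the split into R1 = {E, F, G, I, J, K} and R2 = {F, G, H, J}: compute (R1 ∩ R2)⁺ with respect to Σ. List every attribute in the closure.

R1 ∩ R2 = {F, G, J}.
F → H applies, adding H
Closure: {F, G, H, J}.

F, G, H, J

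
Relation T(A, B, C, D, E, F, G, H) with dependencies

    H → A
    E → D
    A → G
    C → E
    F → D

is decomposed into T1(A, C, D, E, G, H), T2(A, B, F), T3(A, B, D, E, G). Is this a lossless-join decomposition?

No

Chase test. Columns are A, B, C, D, E, F, G, H; row i has aⱼ where attribute j ∈ Ti, else bᵢⱼ.
Initial tableau (one row per fragment):
  row 1: a1 b12 a3 a4 a5 b16 a7 a8
  row 2: a1 a2 b23 b24 b25 a6 b27 b28
  row 3: a1 a2 b33 a4 a5 b36 a7 b38
Rows 1 and 2 agree on A; apply A→G and equate their G entries.
No row becomes fully distinguished — the join is lossy.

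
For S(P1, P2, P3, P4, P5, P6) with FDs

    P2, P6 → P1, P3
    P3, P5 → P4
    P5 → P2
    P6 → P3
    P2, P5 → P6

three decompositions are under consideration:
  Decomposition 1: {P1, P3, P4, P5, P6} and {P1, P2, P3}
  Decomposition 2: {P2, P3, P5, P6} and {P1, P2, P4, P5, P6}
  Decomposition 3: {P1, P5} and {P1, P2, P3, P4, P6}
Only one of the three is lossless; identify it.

Decomposition 2

Decomposition 1: common = {P1, P3}, closure = {P1, P3} → lossy.
Decomposition 2: common = {P2, P5, P6}, closure = {P1, P2, P3, P4, P5, P6} → lossless.
Decomposition 3: common = {P1}, closure = {P1} → lossy.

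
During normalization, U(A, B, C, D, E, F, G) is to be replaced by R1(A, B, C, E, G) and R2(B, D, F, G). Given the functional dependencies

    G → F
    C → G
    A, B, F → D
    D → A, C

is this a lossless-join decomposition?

No

Common attributes: R1 ∩ R2 = {B, G}.
Closure of {B, G}: G → F applies, adding F. So (B, G)⁺ = {B, F, G}.
The closure contains neither all of R1 = {A, B, C, E, G} nor all of R2 = {B, D, F, G}, so the common attributes are not a superkey of either fragment. The join is lossy.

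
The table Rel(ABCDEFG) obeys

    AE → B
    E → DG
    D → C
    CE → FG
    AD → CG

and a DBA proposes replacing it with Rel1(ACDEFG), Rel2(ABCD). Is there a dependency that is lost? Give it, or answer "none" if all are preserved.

AE → B

Check AE → B: no single fragment contains all of {ABE}, and the restricted closure of {AE} across the fragments never reaches {B}.
E → DG is preserved.
D → C is preserved.
CE → FG is preserved.
AD → CG is preserved.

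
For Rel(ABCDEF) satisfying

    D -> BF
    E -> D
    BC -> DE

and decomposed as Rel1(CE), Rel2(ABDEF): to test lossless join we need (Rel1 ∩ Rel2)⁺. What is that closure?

BDEF

Rel1 ∩ Rel2 = {E}.
E → D applies, adding D
D → BF applies, adding BF
Closure: {BDEF}.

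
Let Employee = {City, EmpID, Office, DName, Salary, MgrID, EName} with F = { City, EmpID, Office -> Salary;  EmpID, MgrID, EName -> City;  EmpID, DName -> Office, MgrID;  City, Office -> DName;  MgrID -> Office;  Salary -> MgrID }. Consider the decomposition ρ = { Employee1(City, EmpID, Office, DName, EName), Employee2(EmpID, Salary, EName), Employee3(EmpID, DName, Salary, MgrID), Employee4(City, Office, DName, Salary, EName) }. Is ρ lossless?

Chase test. Columns are City, EmpID, Office, DName, Salary, MgrID, EName; row i has aⱼ where attribute j ∈ Employeei, else bᵢⱼ.
Initial tableau (one row per fragment):
  row 1: a1 a2 a3 a4 b15 b16 a7
  row 2: b21 a2 b23 b24 a5 b26 a7
  row 3: b31 a2 b33 a4 a5 a6 b37
  row 4: a1 b42 a3 a4 a5 b46 a7
Rows 1 and 3 agree on EmpID, DName; apply EmpID, DName→Office, MgrID and equate their Office, MgrID entries.
Rows 2 and 3 agree on Salary; apply Salary→MgrID and equate their MgrID entries.
Rows 2 and 4 agree on Salary; apply Salary→MgrID and equate their MgrID entries.
Rows 1 and 2 agree on EmpID, MgrID, EName; apply EmpID, MgrID, EName→City and equate their City entries.
Rows 1 and 2 agree on MgrID; apply MgrID→Office and equate their Office entries.
Rows 1 and 2 agree on City, EmpID, Office; apply City, EmpID, Office→Salary and equate their Salary entries.
Rows 1 and 2 agree on City, Office; apply City, Office→DName and equate their DName entries.
Row 1 is now all distinguished symbols — the join is lossless.

Yes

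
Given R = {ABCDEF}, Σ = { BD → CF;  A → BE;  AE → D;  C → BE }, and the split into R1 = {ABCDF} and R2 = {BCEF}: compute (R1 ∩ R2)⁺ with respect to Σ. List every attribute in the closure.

R1 ∩ R2 = {BCF}.
C → BE applies, adding E
Closure: {BCEF}.

BCEF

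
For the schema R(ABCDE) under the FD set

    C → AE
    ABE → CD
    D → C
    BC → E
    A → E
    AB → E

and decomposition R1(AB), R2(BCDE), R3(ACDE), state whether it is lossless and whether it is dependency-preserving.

lossless but not dependency-preserving

Lossless test (chase): Rows 2 and 3 agree on C; apply C→AE and equate their AE entries. Rows 1 and 2 agree on A; apply A→E and equate their E entries. Rows 1 and 2 agree on ABE; apply ABE→CD and equate their CD entries. Row 1 is now all distinguished symbols — the join is lossless.
Dependency preservation: the restricted closure of {ABE} across the fragments never reaches {CD}, so ABE → CD cannot be enforced without a join — not preserved.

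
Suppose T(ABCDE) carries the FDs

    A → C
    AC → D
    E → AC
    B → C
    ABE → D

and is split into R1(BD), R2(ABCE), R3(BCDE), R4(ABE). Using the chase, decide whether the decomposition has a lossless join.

Chase test. Columns are ABCDE; row i has aⱼ where attribute j ∈ Ri, else bᵢⱼ.
Initial tableau (one row per fragment):
  row 1: b11 a2 b13 a4 b15
  row 2: a1 a2 a3 b24 a5
  row 3: b31 a2 a3 a4 a5
  row 4: a1 a2 b43 b44 a5
Rows 2 and 4 agree on A; apply A→C and equate their C entries.
Rows 2 and 4 agree on AC; apply AC→D and equate their D entries.
Rows 2 and 3 agree on E; apply E→AC and equate their AC entries.
Rows 1 and 2 agree on B; apply B→C and equate their C entries.
Rows 2 and 3 agree on ABE; apply ABE→D and equate their D entries.
Row 2 is now all distinguished symbols — the join is lossless.

Yes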